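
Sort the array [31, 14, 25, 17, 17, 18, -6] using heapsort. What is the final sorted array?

Build heap: [31, 17, 25, 14, 17, 18, -6]
Extract 31: [25, 17, 18, 14, 17, -6, 31]
Extract 25: [18, 17, -6, 14, 17, 25, 31]
Extract 18: [17, 17, -6, 14, 18, 25, 31]
Extract 17: [17, 14, -6, 17, 18, 25, 31]
Extract 17: [14, -6, 17, 17, 18, 25, 31]
Extract 14: [-6, 14, 17, 17, 18, 25, 31]


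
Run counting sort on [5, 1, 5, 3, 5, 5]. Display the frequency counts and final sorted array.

Count array: [0, 1, 0, 1, 0, 4]
(count[i] = number of elements equal to i)
Cumulative count: [0, 1, 1, 2, 2, 6]
Sorted: [1, 3, 5, 5, 5, 5]


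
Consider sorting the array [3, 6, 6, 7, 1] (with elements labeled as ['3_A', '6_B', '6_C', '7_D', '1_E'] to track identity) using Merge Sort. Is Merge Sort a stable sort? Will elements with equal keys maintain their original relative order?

Trace Merge Sort on the labeled array (the key is the number; the letter only tracks identity):
  Merge [3_A] + [6_B] -> [3_A, 6_B]
  Merge [7_D] + [1_E] -> [1_E, 7_D]
  Merge [6_C] + [1_E, 7_D] -> [1_E, 6_C, 7_D]
  Merge [3_A, 6_B] + [1_E, 6_C, 7_D] -> [1_E, 3_A, 6_B, 6_C, 7_D]
Final order: [1_E, 3_A, 6_B, 6_C, 7_D]
Equal keys:
  value 6: originally 6_B, 6_C; after sorting 6_B, 6_C -> order preserved
All equal keys kept their original relative order. Merge Sort is stable: when the heads of the two halves are equal the merge takes from the left half first.
Answer: Stable


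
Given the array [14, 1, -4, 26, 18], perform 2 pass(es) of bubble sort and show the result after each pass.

After pass 1: [1, -4, 14, 18, 26] (3 swaps)
After pass 2: [-4, 1, 14, 18, 26] (1 swaps)
Total swaps: 4


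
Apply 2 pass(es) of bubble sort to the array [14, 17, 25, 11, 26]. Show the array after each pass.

After pass 1: [14, 17, 11, 25, 26] (1 swaps)
After pass 2: [14, 11, 17, 25, 26] (1 swaps)
Total swaps: 2


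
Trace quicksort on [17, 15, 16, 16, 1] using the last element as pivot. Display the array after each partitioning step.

Partition 1: pivot=1 at index 0 -> [1, 15, 16, 16, 17]
Partition 2: pivot=17 at index 4 -> [1, 15, 16, 16, 17]
Partition 3: pivot=16 at index 3 -> [1, 15, 16, 16, 17]
Partition 4: pivot=16 at index 2 -> [1, 15, 16, 16, 17]


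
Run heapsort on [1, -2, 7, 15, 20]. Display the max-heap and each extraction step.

Build heap: [20, 15, 7, 1, -2]
Extract 20: [15, 1, 7, -2, 20]
Extract 15: [7, 1, -2, 15, 20]
Extract 7: [1, -2, 7, 15, 20]
Extract 1: [-2, 1, 7, 15, 20]


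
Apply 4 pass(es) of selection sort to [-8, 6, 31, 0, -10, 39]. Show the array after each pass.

Pass 1: Select minimum -10 at index 4, swap -> [-10, 6, 31, 0, -8, 39]
Pass 2: Select minimum -8 at index 4, swap -> [-10, -8, 31, 0, 6, 39]
Pass 3: Select minimum 0 at index 3, swap -> [-10, -8, 0, 31, 6, 39]
Pass 4: Select minimum 6 at index 4, swap -> [-10, -8, 0, 6, 31, 39]


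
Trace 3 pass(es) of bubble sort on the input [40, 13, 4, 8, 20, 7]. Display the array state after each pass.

After pass 1: [13, 4, 8, 20, 7, 40] (5 swaps)
After pass 2: [4, 8, 13, 7, 20, 40] (3 swaps)
After pass 3: [4, 8, 7, 13, 20, 40] (1 swaps)
Total swaps: 9


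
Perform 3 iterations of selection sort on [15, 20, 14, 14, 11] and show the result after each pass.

Pass 1: Select minimum 11 at index 4, swap -> [11, 20, 14, 14, 15]
Pass 2: Select minimum 14 at index 2, swap -> [11, 14, 20, 14, 15]
Pass 3: Select minimum 14 at index 3, swap -> [11, 14, 14, 20, 15]


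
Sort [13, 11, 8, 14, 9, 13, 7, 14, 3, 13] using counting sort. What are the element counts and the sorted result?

Count array: [0, 0, 0, 1, 0, 0, 0, 1, 1, 1, 0, 1, 0, 3, 2]
(count[i] = number of elements equal to i)
Cumulative count: [0, 0, 0, 1, 1, 1, 1, 2, 3, 4, 4, 5, 5, 8, 10]
Sorted: [3, 7, 8, 9, 11, 13, 13, 13, 14, 14]


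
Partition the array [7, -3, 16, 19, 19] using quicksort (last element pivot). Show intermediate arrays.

Partition 1: pivot=19 at index 4 -> [7, -3, 16, 19, 19]
Partition 2: pivot=19 at index 3 -> [7, -3, 16, 19, 19]
Partition 3: pivot=16 at index 2 -> [7, -3, 16, 19, 19]
Partition 4: pivot=-3 at index 0 -> [-3, 7, 16, 19, 19]


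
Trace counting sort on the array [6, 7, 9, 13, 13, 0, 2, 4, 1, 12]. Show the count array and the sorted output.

Count array: [1, 1, 1, 0, 1, 0, 1, 1, 0, 1, 0, 0, 1, 2]
(count[i] = number of elements equal to i)
Cumulative count: [1, 2, 3, 3, 4, 4, 5, 6, 6, 7, 7, 7, 8, 10]
Sorted: [0, 1, 2, 4, 6, 7, 9, 12, 13, 13]


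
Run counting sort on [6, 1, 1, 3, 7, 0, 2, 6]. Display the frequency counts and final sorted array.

Count array: [1, 2, 1, 1, 0, 0, 2, 1]
(count[i] = number of elements equal to i)
Cumulative count: [1, 3, 4, 5, 5, 5, 7, 8]
Sorted: [0, 1, 1, 2, 3, 6, 6, 7]


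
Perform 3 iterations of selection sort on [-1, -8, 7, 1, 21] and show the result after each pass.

Pass 1: Select minimum -8 at index 1, swap -> [-8, -1, 7, 1, 21]
Pass 2: Select minimum -1 at index 1, swap -> [-8, -1, 7, 1, 21]
Pass 3: Select minimum 1 at index 3, swap -> [-8, -1, 1, 7, 21]


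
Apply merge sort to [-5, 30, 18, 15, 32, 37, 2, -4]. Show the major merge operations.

Divide and conquer:
  Merge [-5] + [30] -> [-5, 30]
  Merge [18] + [15] -> [15, 18]
  Merge [-5, 30] + [15, 18] -> [-5, 15, 18, 30]
  Merge [32] + [37] -> [32, 37]
  Merge [2] + [-4] -> [-4, 2]
  Merge [32, 37] + [-4, 2] -> [-4, 2, 32, 37]
  Merge [-5, 15, 18, 30] + [-4, 2, 32, 37] -> [-5, -4, 2, 15, 18, 30, 32, 37]


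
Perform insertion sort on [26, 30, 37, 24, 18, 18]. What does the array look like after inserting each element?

First element 26 is already 'sorted'
Insert 30: shifted 0 elements -> [26, 30, 37, 24, 18, 18]
Insert 37: shifted 0 elements -> [26, 30, 37, 24, 18, 18]
Insert 24: shifted 3 elements -> [24, 26, 30, 37, 18, 18]
Insert 18: shifted 4 elements -> [18, 24, 26, 30, 37, 18]
Insert 18: shifted 4 elements -> [18, 18, 24, 26, 30, 37]


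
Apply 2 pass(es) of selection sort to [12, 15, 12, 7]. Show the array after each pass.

Pass 1: Select minimum 7 at index 3, swap -> [7, 15, 12, 12]
Pass 2: Select minimum 12 at index 2, swap -> [7, 12, 15, 12]


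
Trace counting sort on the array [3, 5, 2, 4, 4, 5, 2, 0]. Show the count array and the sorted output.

Count array: [1, 0, 2, 1, 2, 2]
(count[i] = number of elements equal to i)
Cumulative count: [1, 1, 3, 4, 6, 8]
Sorted: [0, 2, 2, 3, 4, 4, 5, 5]


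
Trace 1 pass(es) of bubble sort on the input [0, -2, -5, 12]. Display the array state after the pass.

After pass 1: [-2, -5, 0, 12] (2 swaps)
Total swaps: 2


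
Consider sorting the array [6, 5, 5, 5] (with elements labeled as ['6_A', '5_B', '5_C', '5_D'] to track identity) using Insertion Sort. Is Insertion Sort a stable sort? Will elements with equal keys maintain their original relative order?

Trace Insertion Sort on the labeled array (the key is the number; the letter only tracks identity):
  Insert 5_B at index 0: [5_B, 6_A, 5_C, 5_D]
  Insert 5_C at index 1: [5_B, 5_C, 6_A, 5_D]
  Insert 5_D at index 2: [5_B, 5_C, 5_D, 6_A]
Final order: [5_B, 5_C, 5_D, 6_A]
Equal keys:
  value 5: originally 5_B, 5_C, 5_D; after sorting 5_B, 5_C, 5_D -> order preserved
All equal keys kept their original relative order. Insertion Sort is stable: elements are shifted only while they are strictly greater than the key, so a key is inserted after any equal elements already placed.
Answer: Stable


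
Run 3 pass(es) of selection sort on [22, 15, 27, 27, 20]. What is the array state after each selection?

Pass 1: Select minimum 15 at index 1, swap -> [15, 22, 27, 27, 20]
Pass 2: Select minimum 20 at index 4, swap -> [15, 20, 27, 27, 22]
Pass 3: Select minimum 22 at index 4, swap -> [15, 20, 22, 27, 27]


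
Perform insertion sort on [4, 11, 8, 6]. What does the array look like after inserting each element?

First element 4 is already 'sorted'
Insert 11: shifted 0 elements -> [4, 11, 8, 6]
Insert 8: shifted 1 elements -> [4, 8, 11, 6]
Insert 6: shifted 2 elements -> [4, 6, 8, 11]


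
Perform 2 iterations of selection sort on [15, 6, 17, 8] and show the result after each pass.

Pass 1: Select minimum 6 at index 1, swap -> [6, 15, 17, 8]
Pass 2: Select minimum 8 at index 3, swap -> [6, 8, 17, 15]


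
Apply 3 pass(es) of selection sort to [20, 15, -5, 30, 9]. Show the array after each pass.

Pass 1: Select minimum -5 at index 2, swap -> [-5, 15, 20, 30, 9]
Pass 2: Select minimum 9 at index 4, swap -> [-5, 9, 20, 30, 15]
Pass 3: Select minimum 15 at index 4, swap -> [-5, 9, 15, 30, 20]


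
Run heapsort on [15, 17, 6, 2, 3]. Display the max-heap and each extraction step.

Build heap: [17, 15, 6, 2, 3]
Extract 17: [15, 3, 6, 2, 17]
Extract 15: [6, 3, 2, 15, 17]
Extract 6: [3, 2, 6, 15, 17]
Extract 3: [2, 3, 6, 15, 17]


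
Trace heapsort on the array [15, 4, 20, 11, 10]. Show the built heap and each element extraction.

Build heap: [20, 11, 15, 4, 10]
Extract 20: [15, 11, 10, 4, 20]
Extract 15: [11, 4, 10, 15, 20]
Extract 11: [10, 4, 11, 15, 20]
Extract 10: [4, 10, 11, 15, 20]


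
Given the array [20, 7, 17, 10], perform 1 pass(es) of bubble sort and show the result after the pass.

After pass 1: [7, 17, 10, 20] (3 swaps)
Total swaps: 3


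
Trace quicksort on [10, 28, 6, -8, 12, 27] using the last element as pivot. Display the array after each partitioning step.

Partition 1: pivot=27 at index 4 -> [10, 6, -8, 12, 27, 28]
Partition 2: pivot=12 at index 3 -> [10, 6, -8, 12, 27, 28]
Partition 3: pivot=-8 at index 0 -> [-8, 6, 10, 12, 27, 28]
Partition 4: pivot=10 at index 2 -> [-8, 6, 10, 12, 27, 28]


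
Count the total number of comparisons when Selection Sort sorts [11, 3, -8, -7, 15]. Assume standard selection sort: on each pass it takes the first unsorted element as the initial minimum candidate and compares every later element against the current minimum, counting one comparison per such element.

Pass 1: scan indices 1..4 for the minimum = 4 comparison(s); min is -8, place at index 0 -> [-8, 3, 11, -7, 15]
Pass 2: scan indices 2..4 for the minimum = 3 comparison(s); min is -7, place at index 1 -> [-8, -7, 11, 3, 15]
Pass 3: scan indices 3..4 for the minimum = 2 comparison(s); min is 3, place at index 2 -> [-8, -7, 3, 11, 15]
Pass 4: scan indices 4..4 for the minimum = 1 comparison(s); min is 11, place at index 3 -> [-8, -7, 3, 11, 15]
Selection sort always scans the whole unsorted suffix, so the count is (n-1) + (n-2) + ... + 1 = n(n-1)/2 = 5*4/2 = 10 regardless of the input order.
Total comparisons: 4 + 3 + 2 + 1 = 10


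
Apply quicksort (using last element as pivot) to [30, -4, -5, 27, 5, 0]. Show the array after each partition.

Partition 1: pivot=0 at index 2 -> [-4, -5, 0, 27, 5, 30]
Partition 2: pivot=-5 at index 0 -> [-5, -4, 0, 27, 5, 30]
Partition 3: pivot=30 at index 5 -> [-5, -4, 0, 27, 5, 30]
Partition 4: pivot=5 at index 3 -> [-5, -4, 0, 5, 27, 30]


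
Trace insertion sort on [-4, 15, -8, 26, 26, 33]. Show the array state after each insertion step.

First element -4 is already 'sorted'
Insert 15: shifted 0 elements -> [-4, 15, -8, 26, 26, 33]
Insert -8: shifted 2 elements -> [-8, -4, 15, 26, 26, 33]
Insert 26: shifted 0 elements -> [-8, -4, 15, 26, 26, 33]
Insert 26: shifted 0 elements -> [-8, -4, 15, 26, 26, 33]
Insert 33: shifted 0 elements -> [-8, -4, 15, 26, 26, 33]


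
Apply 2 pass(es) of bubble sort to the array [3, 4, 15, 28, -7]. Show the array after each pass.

After pass 1: [3, 4, 15, -7, 28] (1 swaps)
After pass 2: [3, 4, -7, 15, 28] (1 swaps)
Total swaps: 2


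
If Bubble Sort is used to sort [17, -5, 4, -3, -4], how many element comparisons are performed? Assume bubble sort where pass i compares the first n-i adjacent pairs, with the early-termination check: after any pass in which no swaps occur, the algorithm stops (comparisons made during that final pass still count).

Pass 1: compare adjacent pairs (0,1)..(3,4) = 4 comparison(s), 4 swap(s) -> [-5, 4, -3, -4, 17]
Pass 2: compare adjacent pairs (0,1)..(2,3) = 3 comparison(s), 2 swap(s) -> [-5, -3, -4, 4, 17]
Pass 3: compare adjacent pairs (0,1)..(1,2) = 2 comparison(s), 1 swap(s) -> [-5, -4, -3, 4, 17]
Pass 4: compare adjacent pairs (0,1)..(0,1) = 1 comparison(s), 0 swap(s) -> [-5, -4, -3, 4, 17]
No swaps in this pass, so bubble sort stops here.
Total comparisons: 4 + 3 + 2 + 1 = 10


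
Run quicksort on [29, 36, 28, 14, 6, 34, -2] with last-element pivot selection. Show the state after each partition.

Partition 1: pivot=-2 at index 0 -> [-2, 36, 28, 14, 6, 34, 29]
Partition 2: pivot=29 at index 4 -> [-2, 28, 14, 6, 29, 34, 36]
Partition 3: pivot=6 at index 1 -> [-2, 6, 14, 28, 29, 34, 36]
Partition 4: pivot=28 at index 3 -> [-2, 6, 14, 28, 29, 34, 36]
Partition 5: pivot=36 at index 6 -> [-2, 6, 14, 28, 29, 34, 36]


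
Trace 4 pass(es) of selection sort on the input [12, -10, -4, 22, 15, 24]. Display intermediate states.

Pass 1: Select minimum -10 at index 1, swap -> [-10, 12, -4, 22, 15, 24]
Pass 2: Select minimum -4 at index 2, swap -> [-10, -4, 12, 22, 15, 24]
Pass 3: Select minimum 12 at index 2, swap -> [-10, -4, 12, 22, 15, 24]
Pass 4: Select minimum 15 at index 4, swap -> [-10, -4, 12, 15, 22, 24]


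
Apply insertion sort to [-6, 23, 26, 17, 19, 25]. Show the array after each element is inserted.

First element -6 is already 'sorted'
Insert 23: shifted 0 elements -> [-6, 23, 26, 17, 19, 25]
Insert 26: shifted 0 elements -> [-6, 23, 26, 17, 19, 25]
Insert 17: shifted 2 elements -> [-6, 17, 23, 26, 19, 25]
Insert 19: shifted 2 elements -> [-6, 17, 19, 23, 26, 25]
Insert 25: shifted 1 elements -> [-6, 17, 19, 23, 25, 26]


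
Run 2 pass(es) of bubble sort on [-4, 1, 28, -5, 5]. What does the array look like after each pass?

After pass 1: [-4, 1, -5, 5, 28] (2 swaps)
After pass 2: [-4, -5, 1, 5, 28] (1 swaps)
Total swaps: 3


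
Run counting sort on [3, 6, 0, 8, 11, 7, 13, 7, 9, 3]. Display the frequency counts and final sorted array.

Count array: [1, 0, 0, 2, 0, 0, 1, 2, 1, 1, 0, 1, 0, 1]
(count[i] = number of elements equal to i)
Cumulative count: [1, 1, 1, 3, 3, 3, 4, 6, 7, 8, 8, 9, 9, 10]
Sorted: [0, 3, 3, 6, 7, 7, 8, 9, 11, 13]


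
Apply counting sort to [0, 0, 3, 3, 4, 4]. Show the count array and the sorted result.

Count array: [2, 0, 0, 2, 2]
(count[i] = number of elements equal to i)
Cumulative count: [2, 2, 2, 4, 6]
Sorted: [0, 0, 3, 3, 4, 4]


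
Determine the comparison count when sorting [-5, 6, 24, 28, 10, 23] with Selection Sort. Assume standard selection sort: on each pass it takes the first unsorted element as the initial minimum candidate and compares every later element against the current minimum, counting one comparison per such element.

Pass 1: scan indices 1..5 for the minimum = 5 comparison(s); min is -5, place at index 0 -> [-5, 6, 24, 28, 10, 23]
Pass 2: scan indices 2..5 for the minimum = 4 comparison(s); min is 6, place at index 1 -> [-5, 6, 24, 28, 10, 23]
Pass 3: scan indices 3..5 for the minimum = 3 comparison(s); min is 10, place at index 2 -> [-5, 6, 10, 28, 24, 23]
Pass 4: scan indices 4..5 for the minimum = 2 comparison(s); min is 23, place at index 3 -> [-5, 6, 10, 23, 24, 28]
Pass 5: scan indices 5..5 for the minimum = 1 comparison(s); min is 24, place at index 4 -> [-5, 6, 10, 23, 24, 28]
Selection sort always scans the whole unsorted suffix, so the count is (n-1) + (n-2) + ... + 1 = n(n-1)/2 = 6*5/2 = 15 regardless of the input order.
Total comparisons: 5 + 4 + 3 + 2 + 1 = 15


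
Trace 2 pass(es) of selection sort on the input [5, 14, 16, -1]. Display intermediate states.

Pass 1: Select minimum -1 at index 3, swap -> [-1, 14, 16, 5]
Pass 2: Select minimum 5 at index 3, swap -> [-1, 5, 16, 14]


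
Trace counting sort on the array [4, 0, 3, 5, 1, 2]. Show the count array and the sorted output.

Count array: [1, 1, 1, 1, 1, 1]
(count[i] = number of elements equal to i)
Cumulative count: [1, 2, 3, 4, 5, 6]
Sorted: [0, 1, 2, 3, 4, 5]


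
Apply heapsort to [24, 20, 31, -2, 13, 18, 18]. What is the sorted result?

Build heap: [31, 20, 24, -2, 13, 18, 18]
Extract 31: [24, 20, 18, -2, 13, 18, 31]
Extract 24: [20, 18, 18, -2, 13, 24, 31]
Extract 20: [18, 13, 18, -2, 20, 24, 31]
Extract 18: [18, 13, -2, 18, 20, 24, 31]
Extract 18: [13, -2, 18, 18, 20, 24, 31]
Extract 13: [-2, 13, 18, 18, 20, 24, 31]


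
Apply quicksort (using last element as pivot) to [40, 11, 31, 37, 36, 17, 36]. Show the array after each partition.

Partition 1: pivot=36 at index 4 -> [11, 31, 36, 17, 36, 37, 40]
Partition 2: pivot=17 at index 1 -> [11, 17, 36, 31, 36, 37, 40]
Partition 3: pivot=31 at index 2 -> [11, 17, 31, 36, 36, 37, 40]
Partition 4: pivot=40 at index 6 -> [11, 17, 31, 36, 36, 37, 40]


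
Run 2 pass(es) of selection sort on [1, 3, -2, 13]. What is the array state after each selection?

Pass 1: Select minimum -2 at index 2, swap -> [-2, 3, 1, 13]
Pass 2: Select minimum 1 at index 2, swap -> [-2, 1, 3, 13]


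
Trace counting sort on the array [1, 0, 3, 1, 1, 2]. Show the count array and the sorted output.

Count array: [1, 3, 1, 1]
(count[i] = number of elements equal to i)
Cumulative count: [1, 4, 5, 6]
Sorted: [0, 1, 1, 1, 2, 3]


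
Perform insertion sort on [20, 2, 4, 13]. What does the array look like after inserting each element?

First element 20 is already 'sorted'
Insert 2: shifted 1 elements -> [2, 20, 4, 13]
Insert 4: shifted 1 elements -> [2, 4, 20, 13]
Insert 13: shifted 1 elements -> [2, 4, 13, 20]


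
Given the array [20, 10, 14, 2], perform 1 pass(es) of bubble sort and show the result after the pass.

After pass 1: [10, 14, 2, 20] (3 swaps)
Total swaps: 3


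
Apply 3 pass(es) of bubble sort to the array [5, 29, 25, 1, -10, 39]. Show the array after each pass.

After pass 1: [5, 25, 1, -10, 29, 39] (3 swaps)
After pass 2: [5, 1, -10, 25, 29, 39] (2 swaps)
After pass 3: [1, -10, 5, 25, 29, 39] (2 swaps)
Total swaps: 7


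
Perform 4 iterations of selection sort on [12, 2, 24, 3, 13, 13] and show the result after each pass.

Pass 1: Select minimum 2 at index 1, swap -> [2, 12, 24, 3, 13, 13]
Pass 2: Select minimum 3 at index 3, swap -> [2, 3, 24, 12, 13, 13]
Pass 3: Select minimum 12 at index 3, swap -> [2, 3, 12, 24, 13, 13]
Pass 4: Select minimum 13 at index 4, swap -> [2, 3, 12, 13, 24, 13]


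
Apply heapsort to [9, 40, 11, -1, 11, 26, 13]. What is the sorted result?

Build heap: [40, 11, 26, -1, 9, 11, 13]
Extract 40: [26, 11, 13, -1, 9, 11, 40]
Extract 26: [13, 11, 11, -1, 9, 26, 40]
Extract 13: [11, 9, 11, -1, 13, 26, 40]
Extract 11: [11, 9, -1, 11, 13, 26, 40]
Extract 11: [9, -1, 11, 11, 13, 26, 40]
Extract 9: [-1, 9, 11, 11, 13, 26, 40]


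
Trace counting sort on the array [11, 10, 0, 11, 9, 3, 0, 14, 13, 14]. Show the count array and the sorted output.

Count array: [2, 0, 0, 1, 0, 0, 0, 0, 0, 1, 1, 2, 0, 1, 2]
(count[i] = number of elements equal to i)
Cumulative count: [2, 2, 2, 3, 3, 3, 3, 3, 3, 4, 5, 7, 7, 8, 10]
Sorted: [0, 0, 3, 9, 10, 11, 11, 13, 14, 14]


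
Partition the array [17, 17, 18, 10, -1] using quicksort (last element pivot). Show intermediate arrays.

Partition 1: pivot=-1 at index 0 -> [-1, 17, 18, 10, 17]
Partition 2: pivot=17 at index 3 -> [-1, 17, 10, 17, 18]
Partition 3: pivot=10 at index 1 -> [-1, 10, 17, 17, 18]


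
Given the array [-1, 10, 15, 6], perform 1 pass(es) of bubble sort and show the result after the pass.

After pass 1: [-1, 10, 6, 15] (1 swaps)
Total swaps: 1


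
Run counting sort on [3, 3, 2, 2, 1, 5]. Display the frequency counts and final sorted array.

Count array: [0, 1, 2, 2, 0, 1]
(count[i] = number of elements equal to i)
Cumulative count: [0, 1, 3, 5, 5, 6]
Sorted: [1, 2, 2, 3, 3, 5]


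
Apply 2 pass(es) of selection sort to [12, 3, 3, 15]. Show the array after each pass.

Pass 1: Select minimum 3 at index 1, swap -> [3, 12, 3, 15]
Pass 2: Select minimum 3 at index 2, swap -> [3, 3, 12, 15]


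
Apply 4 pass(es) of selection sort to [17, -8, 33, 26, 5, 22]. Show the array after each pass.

Pass 1: Select minimum -8 at index 1, swap -> [-8, 17, 33, 26, 5, 22]
Pass 2: Select minimum 5 at index 4, swap -> [-8, 5, 33, 26, 17, 22]
Pass 3: Select minimum 17 at index 4, swap -> [-8, 5, 17, 26, 33, 22]
Pass 4: Select minimum 22 at index 5, swap -> [-8, 5, 17, 22, 33, 26]


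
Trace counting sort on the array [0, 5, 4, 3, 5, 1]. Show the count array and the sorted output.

Count array: [1, 1, 0, 1, 1, 2]
(count[i] = number of elements equal to i)
Cumulative count: [1, 2, 2, 3, 4, 6]
Sorted: [0, 1, 3, 4, 5, 5]


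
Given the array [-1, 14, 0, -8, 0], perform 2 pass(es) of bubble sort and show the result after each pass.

After pass 1: [-1, 0, -8, 0, 14] (3 swaps)
After pass 2: [-1, -8, 0, 0, 14] (1 swaps)
Total swaps: 4


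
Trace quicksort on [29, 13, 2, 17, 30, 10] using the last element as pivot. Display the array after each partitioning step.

Partition 1: pivot=10 at index 1 -> [2, 10, 29, 17, 30, 13]
Partition 2: pivot=13 at index 2 -> [2, 10, 13, 17, 30, 29]
Partition 3: pivot=29 at index 4 -> [2, 10, 13, 17, 29, 30]


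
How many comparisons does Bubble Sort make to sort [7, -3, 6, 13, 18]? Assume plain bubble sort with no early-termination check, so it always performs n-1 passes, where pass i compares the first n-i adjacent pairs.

Pass 1: compare adjacent pairs (0,1)..(3,4) = 4 comparison(s), 2 swap(s) -> [-3, 6, 7, 13, 18]
Pass 2: compare adjacent pairs (0,1)..(2,3) = 3 comparison(s), 0 swap(s) -> [-3, 6, 7, 13, 18]
Pass 3: compare adjacent pairs (0,1)..(1,2) = 2 comparison(s), 0 swap(s) -> [-3, 6, 7, 13, 18]
Pass 4: compare adjacent pairs (0,1)..(0,1) = 1 comparison(s), 0 swap(s) -> [-3, 6, 7, 13, 18]
Total comparisons: 4 + 3 + 2 + 1 = 10


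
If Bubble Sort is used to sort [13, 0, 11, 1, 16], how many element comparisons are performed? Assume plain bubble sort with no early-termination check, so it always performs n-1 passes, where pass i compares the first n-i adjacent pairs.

Pass 1: compare adjacent pairs (0,1)..(3,4) = 4 comparison(s), 3 swap(s) -> [0, 11, 1, 13, 16]
Pass 2: compare adjacent pairs (0,1)..(2,3) = 3 comparison(s), 1 swap(s) -> [0, 1, 11, 13, 16]
Pass 3: compare adjacent pairs (0,1)..(1,2) = 2 comparison(s), 0 swap(s) -> [0, 1, 11, 13, 16]
Pass 4: compare adjacent pairs (0,1)..(0,1) = 1 comparison(s), 0 swap(s) -> [0, 1, 11, 13, 16]
Total comparisons: 4 + 3 + 2 + 1 = 10


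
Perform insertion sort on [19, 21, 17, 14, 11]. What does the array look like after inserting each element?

First element 19 is already 'sorted'
Insert 21: shifted 0 elements -> [19, 21, 17, 14, 11]
Insert 17: shifted 2 elements -> [17, 19, 21, 14, 11]
Insert 14: shifted 3 elements -> [14, 17, 19, 21, 11]
Insert 11: shifted 4 elements -> [11, 14, 17, 19, 21]


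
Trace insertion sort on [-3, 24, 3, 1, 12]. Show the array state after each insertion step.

First element -3 is already 'sorted'
Insert 24: shifted 0 elements -> [-3, 24, 3, 1, 12]
Insert 3: shifted 1 elements -> [-3, 3, 24, 1, 12]
Insert 1: shifted 2 elements -> [-3, 1, 3, 24, 12]
Insert 12: shifted 1 elements -> [-3, 1, 3, 12, 24]


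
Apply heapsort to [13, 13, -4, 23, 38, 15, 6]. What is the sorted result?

Build heap: [38, 23, 15, 13, 13, -4, 6]
Extract 38: [23, 13, 15, 6, 13, -4, 38]
Extract 23: [15, 13, -4, 6, 13, 23, 38]
Extract 15: [13, 13, -4, 6, 15, 23, 38]
Extract 13: [13, 6, -4, 13, 15, 23, 38]
Extract 13: [6, -4, 13, 13, 15, 23, 38]
Extract 6: [-4, 6, 13, 13, 15, 23, 38]


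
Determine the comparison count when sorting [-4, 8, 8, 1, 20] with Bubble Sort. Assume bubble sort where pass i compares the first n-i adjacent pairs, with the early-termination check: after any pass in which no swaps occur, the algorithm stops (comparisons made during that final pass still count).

Pass 1: compare adjacent pairs (0,1)..(3,4) = 4 comparison(s), 1 swap(s) -> [-4, 8, 1, 8, 20]
Pass 2: compare adjacent pairs (0,1)..(2,3) = 3 comparison(s), 1 swap(s) -> [-4, 1, 8, 8, 20]
Pass 3: compare adjacent pairs (0,1)..(1,2) = 2 comparison(s), 0 swap(s) -> [-4, 1, 8, 8, 20]
No swaps in this pass, so bubble sort stops here.
Total comparisons: 4 + 3 + 2 = 9


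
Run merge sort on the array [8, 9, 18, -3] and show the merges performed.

Divide and conquer:
  Merge [8] + [9] -> [8, 9]
  Merge [18] + [-3] -> [-3, 18]
  Merge [8, 9] + [-3, 18] -> [-3, 8, 9, 18]


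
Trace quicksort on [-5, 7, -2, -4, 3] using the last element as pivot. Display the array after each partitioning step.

Partition 1: pivot=3 at index 3 -> [-5, -2, -4, 3, 7]
Partition 2: pivot=-4 at index 1 -> [-5, -4, -2, 3, 7]


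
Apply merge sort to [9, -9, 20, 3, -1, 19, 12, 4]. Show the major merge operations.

Divide and conquer:
  Merge [9] + [-9] -> [-9, 9]
  Merge [20] + [3] -> [3, 20]
  Merge [-9, 9] + [3, 20] -> [-9, 3, 9, 20]
  Merge [-1] + [19] -> [-1, 19]
  Merge [12] + [4] -> [4, 12]
  Merge [-1, 19] + [4, 12] -> [-1, 4, 12, 19]
  Merge [-9, 3, 9, 20] + [-1, 4, 12, 19] -> [-9, -1, 3, 4, 9, 12, 19, 20]


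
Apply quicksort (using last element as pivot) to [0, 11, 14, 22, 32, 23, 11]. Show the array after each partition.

Partition 1: pivot=11 at index 2 -> [0, 11, 11, 22, 32, 23, 14]
Partition 2: pivot=11 at index 1 -> [0, 11, 11, 22, 32, 23, 14]
Partition 3: pivot=14 at index 3 -> [0, 11, 11, 14, 32, 23, 22]
Partition 4: pivot=22 at index 4 -> [0, 11, 11, 14, 22, 23, 32]
Partition 5: pivot=32 at index 6 -> [0, 11, 11, 14, 22, 23, 32]


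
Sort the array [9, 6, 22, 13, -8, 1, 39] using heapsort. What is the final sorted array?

Build heap: [39, 13, 22, 6, -8, 1, 9]
Extract 39: [22, 13, 9, 6, -8, 1, 39]
Extract 22: [13, 6, 9, 1, -8, 22, 39]
Extract 13: [9, 6, -8, 1, 13, 22, 39]
Extract 9: [6, 1, -8, 9, 13, 22, 39]
Extract 6: [1, -8, 6, 9, 13, 22, 39]
Extract 1: [-8, 1, 6, 9, 13, 22, 39]


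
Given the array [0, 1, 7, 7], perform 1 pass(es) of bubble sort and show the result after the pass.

After pass 1: [0, 1, 7, 7] (0 swaps)
Total swaps: 0


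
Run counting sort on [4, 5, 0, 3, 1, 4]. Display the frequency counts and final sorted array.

Count array: [1, 1, 0, 1, 2, 1]
(count[i] = number of elements equal to i)
Cumulative count: [1, 2, 2, 3, 5, 6]
Sorted: [0, 1, 3, 4, 4, 5]


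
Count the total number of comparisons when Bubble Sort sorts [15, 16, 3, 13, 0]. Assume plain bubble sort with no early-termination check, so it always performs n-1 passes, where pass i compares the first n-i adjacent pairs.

Pass 1: compare adjacent pairs (0,1)..(3,4) = 4 comparison(s), 3 swap(s) -> [15, 3, 13, 0, 16]
Pass 2: compare adjacent pairs (0,1)..(2,3) = 3 comparison(s), 3 swap(s) -> [3, 13, 0, 15, 16]
Pass 3: compare adjacent pairs (0,1)..(1,2) = 2 comparison(s), 1 swap(s) -> [3, 0, 13, 15, 16]
Pass 4: compare adjacent pairs (0,1)..(0,1) = 1 comparison(s), 1 swap(s) -> [0, 3, 13, 15, 16]
Total comparisons: 4 + 3 + 2 + 1 = 10


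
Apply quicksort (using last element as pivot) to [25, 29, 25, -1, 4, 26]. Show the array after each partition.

Partition 1: pivot=26 at index 4 -> [25, 25, -1, 4, 26, 29]
Partition 2: pivot=4 at index 1 -> [-1, 4, 25, 25, 26, 29]
Partition 3: pivot=25 at index 3 -> [-1, 4, 25, 25, 26, 29]


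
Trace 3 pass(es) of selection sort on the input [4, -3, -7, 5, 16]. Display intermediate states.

Pass 1: Select minimum -7 at index 2, swap -> [-7, -3, 4, 5, 16]
Pass 2: Select minimum -3 at index 1, swap -> [-7, -3, 4, 5, 16]
Pass 3: Select minimum 4 at index 2, swap -> [-7, -3, 4, 5, 16]


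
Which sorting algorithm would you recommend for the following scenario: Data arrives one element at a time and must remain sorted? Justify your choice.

Best choice: Insertion sort
Reason: Insertion sort naturally handles online/streaming input by inserting each new element into sorted position


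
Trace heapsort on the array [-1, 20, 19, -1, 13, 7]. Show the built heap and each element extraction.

Build heap: [20, 13, 19, -1, -1, 7]
Extract 20: [19, 13, 7, -1, -1, 20]
Extract 19: [13, -1, 7, -1, 19, 20]
Extract 13: [7, -1, -1, 13, 19, 20]
Extract 7: [-1, -1, 7, 13, 19, 20]
Extract -1: [-1, -1, 7, 13, 19, 20]


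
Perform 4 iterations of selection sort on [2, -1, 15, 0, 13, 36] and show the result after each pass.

Pass 1: Select minimum -1 at index 1, swap -> [-1, 2, 15, 0, 13, 36]
Pass 2: Select minimum 0 at index 3, swap -> [-1, 0, 15, 2, 13, 36]
Pass 3: Select minimum 2 at index 3, swap -> [-1, 0, 2, 15, 13, 36]
Pass 4: Select minimum 13 at index 4, swap -> [-1, 0, 2, 13, 15, 36]


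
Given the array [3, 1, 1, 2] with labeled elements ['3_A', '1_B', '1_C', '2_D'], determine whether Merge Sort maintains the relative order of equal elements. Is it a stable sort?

Trace Merge Sort on the labeled array (the key is the number; the letter only tracks identity):
  Merge [3_A] + [1_B] -> [1_B, 3_A]
  Merge [1_C] + [2_D] -> [1_C, 2_D]
  Merge [1_B, 3_A] + [1_C, 2_D] -> [1_B, 1_C, 2_D, 3_A]
Final order: [1_B, 1_C, 2_D, 3_A]
Equal keys:
  value 1: originally 1_B, 1_C; after sorting 1_B, 1_C -> order preserved
All equal keys kept their original relative order. Merge Sort is stable: when the heads of the two halves are equal the merge takes from the left half first.
Answer: Stable


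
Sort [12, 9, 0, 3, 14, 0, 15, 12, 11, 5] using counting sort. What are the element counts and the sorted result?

Count array: [2, 0, 0, 1, 0, 1, 0, 0, 0, 1, 0, 1, 2, 0, 1, 1]
(count[i] = number of elements equal to i)
Cumulative count: [2, 2, 2, 3, 3, 4, 4, 4, 4, 5, 5, 6, 8, 8, 9, 10]
Sorted: [0, 0, 3, 5, 9, 11, 12, 12, 14, 15]


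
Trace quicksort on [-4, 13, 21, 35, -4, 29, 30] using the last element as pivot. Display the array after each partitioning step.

Partition 1: pivot=30 at index 5 -> [-4, 13, 21, -4, 29, 30, 35]
Partition 2: pivot=29 at index 4 -> [-4, 13, 21, -4, 29, 30, 35]
Partition 3: pivot=-4 at index 1 -> [-4, -4, 21, 13, 29, 30, 35]
Partition 4: pivot=13 at index 2 -> [-4, -4, 13, 21, 29, 30, 35]


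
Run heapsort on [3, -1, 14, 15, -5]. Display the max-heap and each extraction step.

Build heap: [15, 3, 14, -1, -5]
Extract 15: [14, 3, -5, -1, 15]
Extract 14: [3, -1, -5, 14, 15]
Extract 3: [-1, -5, 3, 14, 15]
Extract -1: [-5, -1, 3, 14, 15]


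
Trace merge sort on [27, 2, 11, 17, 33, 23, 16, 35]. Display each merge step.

Divide and conquer:
  Merge [27] + [2] -> [2, 27]
  Merge [11] + [17] -> [11, 17]
  Merge [2, 27] + [11, 17] -> [2, 11, 17, 27]
  Merge [33] + [23] -> [23, 33]
  Merge [16] + [35] -> [16, 35]
  Merge [23, 33] + [16, 35] -> [16, 23, 33, 35]
  Merge [2, 11, 17, 27] + [16, 23, 33, 35] -> [2, 11, 16, 17, 23, 27, 33, 35]


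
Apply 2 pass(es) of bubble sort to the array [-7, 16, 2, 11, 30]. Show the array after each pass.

After pass 1: [-7, 2, 11, 16, 30] (2 swaps)
After pass 2: [-7, 2, 11, 16, 30] (0 swaps)
Total swaps: 2


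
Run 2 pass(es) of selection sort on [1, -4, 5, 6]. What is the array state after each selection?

Pass 1: Select minimum -4 at index 1, swap -> [-4, 1, 5, 6]
Pass 2: Select minimum 1 at index 1, swap -> [-4, 1, 5, 6]


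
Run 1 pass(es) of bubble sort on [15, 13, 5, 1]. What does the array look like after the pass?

After pass 1: [13, 5, 1, 15] (3 swaps)
Total swaps: 3


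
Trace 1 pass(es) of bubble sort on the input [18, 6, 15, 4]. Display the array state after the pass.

After pass 1: [6, 15, 4, 18] (3 swaps)
Total swaps: 3


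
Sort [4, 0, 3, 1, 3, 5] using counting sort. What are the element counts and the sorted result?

Count array: [1, 1, 0, 2, 1, 1]
(count[i] = number of elements equal to i)
Cumulative count: [1, 2, 2, 4, 5, 6]
Sorted: [0, 1, 3, 3, 4, 5]


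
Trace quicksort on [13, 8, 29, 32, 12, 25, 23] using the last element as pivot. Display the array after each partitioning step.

Partition 1: pivot=23 at index 3 -> [13, 8, 12, 23, 29, 25, 32]
Partition 2: pivot=12 at index 1 -> [8, 12, 13, 23, 29, 25, 32]
Partition 3: pivot=32 at index 6 -> [8, 12, 13, 23, 29, 25, 32]
Partition 4: pivot=25 at index 4 -> [8, 12, 13, 23, 25, 29, 32]


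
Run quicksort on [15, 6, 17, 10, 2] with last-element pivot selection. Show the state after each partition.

Partition 1: pivot=2 at index 0 -> [2, 6, 17, 10, 15]
Partition 2: pivot=15 at index 3 -> [2, 6, 10, 15, 17]
Partition 3: pivot=10 at index 2 -> [2, 6, 10, 15, 17]


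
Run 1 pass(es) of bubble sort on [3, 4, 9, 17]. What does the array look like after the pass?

After pass 1: [3, 4, 9, 17] (0 swaps)
Total swaps: 0


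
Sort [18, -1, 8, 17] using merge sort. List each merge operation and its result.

Divide and conquer:
  Merge [18] + [-1] -> [-1, 18]
  Merge [8] + [17] -> [8, 17]
  Merge [-1, 18] + [8, 17] -> [-1, 8, 17, 18]


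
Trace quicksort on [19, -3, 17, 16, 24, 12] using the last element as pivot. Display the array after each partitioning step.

Partition 1: pivot=12 at index 1 -> [-3, 12, 17, 16, 24, 19]
Partition 2: pivot=19 at index 4 -> [-3, 12, 17, 16, 19, 24]
Partition 3: pivot=16 at index 2 -> [-3, 12, 16, 17, 19, 24]


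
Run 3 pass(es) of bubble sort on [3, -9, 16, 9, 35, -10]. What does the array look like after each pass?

After pass 1: [-9, 3, 9, 16, -10, 35] (3 swaps)
After pass 2: [-9, 3, 9, -10, 16, 35] (1 swaps)
After pass 3: [-9, 3, -10, 9, 16, 35] (1 swaps)
Total swaps: 5


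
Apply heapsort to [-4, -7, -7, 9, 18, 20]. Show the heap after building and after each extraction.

Build heap: [20, 18, -4, 9, -7, -7]
Extract 20: [18, 9, -4, -7, -7, 20]
Extract 18: [9, -7, -4, -7, 18, 20]
Extract 9: [-4, -7, -7, 9, 18, 20]
Extract -4: [-7, -7, -4, 9, 18, 20]
Extract -7: [-7, -7, -4, 9, 18, 20]


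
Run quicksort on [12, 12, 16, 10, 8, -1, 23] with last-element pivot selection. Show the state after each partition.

Partition 1: pivot=23 at index 6 -> [12, 12, 16, 10, 8, -1, 23]
Partition 2: pivot=-1 at index 0 -> [-1, 12, 16, 10, 8, 12, 23]
Partition 3: pivot=12 at index 4 -> [-1, 12, 10, 8, 12, 16, 23]
Partition 4: pivot=8 at index 1 -> [-1, 8, 10, 12, 12, 16, 23]
Partition 5: pivot=12 at index 3 -> [-1, 8, 10, 12, 12, 16, 23]


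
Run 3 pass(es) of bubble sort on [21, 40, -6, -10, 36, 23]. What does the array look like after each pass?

After pass 1: [21, -6, -10, 36, 23, 40] (4 swaps)
After pass 2: [-6, -10, 21, 23, 36, 40] (3 swaps)
After pass 3: [-10, -6, 21, 23, 36, 40] (1 swaps)
Total swaps: 8


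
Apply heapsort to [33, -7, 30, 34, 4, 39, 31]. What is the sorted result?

Build heap: [39, 34, 33, -7, 4, 30, 31]
Extract 39: [34, 31, 33, -7, 4, 30, 39]
Extract 34: [33, 31, 30, -7, 4, 34, 39]
Extract 33: [31, 4, 30, -7, 33, 34, 39]
Extract 31: [30, 4, -7, 31, 33, 34, 39]
Extract 30: [4, -7, 30, 31, 33, 34, 39]
Extract 4: [-7, 4, 30, 31, 33, 34, 39]


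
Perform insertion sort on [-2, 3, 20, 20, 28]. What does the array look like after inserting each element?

First element -2 is already 'sorted'
Insert 3: shifted 0 elements -> [-2, 3, 20, 20, 28]
Insert 20: shifted 0 elements -> [-2, 3, 20, 20, 28]
Insert 20: shifted 0 elements -> [-2, 3, 20, 20, 28]
Insert 28: shifted 0 elements -> [-2, 3, 20, 20, 28]


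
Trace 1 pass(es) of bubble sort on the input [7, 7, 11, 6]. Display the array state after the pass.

After pass 1: [7, 7, 6, 11] (1 swaps)
Total swaps: 1


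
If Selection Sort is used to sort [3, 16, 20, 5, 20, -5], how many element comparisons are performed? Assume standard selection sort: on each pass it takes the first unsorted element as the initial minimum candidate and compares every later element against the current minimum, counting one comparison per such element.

Pass 1: scan indices 1..5 for the minimum = 5 comparison(s); min is -5, place at index 0 -> [-5, 16, 20, 5, 20, 3]
Pass 2: scan indices 2..5 for the minimum = 4 comparison(s); min is 3, place at index 1 -> [-5, 3, 20, 5, 20, 16]
Pass 3: scan indices 3..5 for the minimum = 3 comparison(s); min is 5, place at index 2 -> [-5, 3, 5, 20, 20, 16]
Pass 4: scan indices 4..5 for the minimum = 2 comparison(s); min is 16, place at index 3 -> [-5, 3, 5, 16, 20, 20]
Pass 5: scan indices 5..5 for the minimum = 1 comparison(s); min is 20, place at index 4 -> [-5, 3, 5, 16, 20, 20]
Selection sort always scans the whole unsorted suffix, so the count is (n-1) + (n-2) + ... + 1 = n(n-1)/2 = 6*5/2 = 15 regardless of the input order.
Total comparisons: 5 + 4 + 3 + 2 + 1 = 15


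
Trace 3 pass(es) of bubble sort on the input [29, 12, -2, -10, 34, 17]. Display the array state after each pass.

After pass 1: [12, -2, -10, 29, 17, 34] (4 swaps)
After pass 2: [-2, -10, 12, 17, 29, 34] (3 swaps)
After pass 3: [-10, -2, 12, 17, 29, 34] (1 swaps)
Total swaps: 8


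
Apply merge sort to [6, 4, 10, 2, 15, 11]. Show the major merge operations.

Divide and conquer:
  Merge [4] + [10] -> [4, 10]
  Merge [6] + [4, 10] -> [4, 6, 10]
  Merge [15] + [11] -> [11, 15]
  Merge [2] + [11, 15] -> [2, 11, 15]
  Merge [4, 6, 10] + [2, 11, 15] -> [2, 4, 6, 10, 11, 15]


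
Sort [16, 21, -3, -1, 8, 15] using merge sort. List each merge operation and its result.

Divide and conquer:
  Merge [21] + [-3] -> [-3, 21]
  Merge [16] + [-3, 21] -> [-3, 16, 21]
  Merge [8] + [15] -> [8, 15]
  Merge [-1] + [8, 15] -> [-1, 8, 15]
  Merge [-3, 16, 21] + [-1, 8, 15] -> [-3, -1, 8, 15, 16, 21]


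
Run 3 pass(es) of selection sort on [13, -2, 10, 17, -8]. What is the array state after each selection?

Pass 1: Select minimum -8 at index 4, swap -> [-8, -2, 10, 17, 13]
Pass 2: Select minimum -2 at index 1, swap -> [-8, -2, 10, 17, 13]
Pass 3: Select minimum 10 at index 2, swap -> [-8, -2, 10, 17, 13]


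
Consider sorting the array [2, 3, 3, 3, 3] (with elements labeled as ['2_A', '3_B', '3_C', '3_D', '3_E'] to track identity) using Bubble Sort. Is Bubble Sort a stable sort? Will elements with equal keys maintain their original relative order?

Trace Bubble Sort on the labeled array (the key is the number; the letter only tracks identity):
  After pass 1: [2_A, 3_B, 3_C, 3_D, 3_E] (no swaps, done)
Final order: [2_A, 3_B, 3_C, 3_D, 3_E]
Equal keys:
  value 3: originally 3_B, 3_C, 3_D, 3_E; after sorting 3_B, 3_C, 3_D, 3_E -> order preserved
All equal keys kept their original relative order. Bubble Sort is stable: it only swaps adjacent elements when the left one is strictly greater, so equal keys never move past each other.
Answer: Stable


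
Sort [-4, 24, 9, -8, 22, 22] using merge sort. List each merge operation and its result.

Divide and conquer:
  Merge [24] + [9] -> [9, 24]
  Merge [-4] + [9, 24] -> [-4, 9, 24]
  Merge [22] + [22] -> [22, 22]
  Merge [-8] + [22, 22] -> [-8, 22, 22]
  Merge [-4, 9, 24] + [-8, 22, 22] -> [-8, -4, 9, 22, 22, 24]


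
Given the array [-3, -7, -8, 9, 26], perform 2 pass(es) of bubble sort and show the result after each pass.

After pass 1: [-7, -8, -3, 9, 26] (2 swaps)
After pass 2: [-8, -7, -3, 9, 26] (1 swaps)
Total swaps: 3


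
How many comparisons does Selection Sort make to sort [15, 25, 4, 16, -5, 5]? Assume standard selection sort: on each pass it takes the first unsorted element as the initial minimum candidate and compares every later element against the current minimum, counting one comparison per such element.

Pass 1: scan indices 1..5 for the minimum = 5 comparison(s); min is -5, place at index 0 -> [-5, 25, 4, 16, 15, 5]
Pass 2: scan indices 2..5 for the minimum = 4 comparison(s); min is 4, place at index 1 -> [-5, 4, 25, 16, 15, 5]
Pass 3: scan indices 3..5 for the minimum = 3 comparison(s); min is 5, place at index 2 -> [-5, 4, 5, 16, 15, 25]
Pass 4: scan indices 4..5 for the minimum = 2 comparison(s); min is 15, place at index 3 -> [-5, 4, 5, 15, 16, 25]
Pass 5: scan indices 5..5 for the minimum = 1 comparison(s); min is 16, place at index 4 -> [-5, 4, 5, 15, 16, 25]
Selection sort always scans the whole unsorted suffix, so the count is (n-1) + (n-2) + ... + 1 = n(n-1)/2 = 6*5/2 = 15 regardless of the input order.
Total comparisons: 5 + 4 + 3 + 2 + 1 = 15


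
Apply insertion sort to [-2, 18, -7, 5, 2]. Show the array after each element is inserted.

First element -2 is already 'sorted'
Insert 18: shifted 0 elements -> [-2, 18, -7, 5, 2]
Insert -7: shifted 2 elements -> [-7, -2, 18, 5, 2]
Insert 5: shifted 1 elements -> [-7, -2, 5, 18, 2]
Insert 2: shifted 2 elements -> [-7, -2, 2, 5, 18]
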